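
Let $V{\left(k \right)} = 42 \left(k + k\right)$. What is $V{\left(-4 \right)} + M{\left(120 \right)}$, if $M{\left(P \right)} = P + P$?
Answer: $-96$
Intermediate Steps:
$M{\left(P \right)} = 2 P$
$V{\left(k \right)} = 84 k$ ($V{\left(k \right)} = 42 \cdot 2 k = 84 k$)
$V{\left(-4 \right)} + M{\left(120 \right)} = 84 \left(-4\right) + 2 \cdot 120 = -336 + 240 = -96$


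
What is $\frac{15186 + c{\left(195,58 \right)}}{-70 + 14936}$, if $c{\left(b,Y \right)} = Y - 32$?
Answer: $\frac{7606}{7433} \approx 1.0233$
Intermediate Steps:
$c{\left(b,Y \right)} = -32 + Y$ ($c{\left(b,Y \right)} = Y - 32 = -32 + Y$)
$\frac{15186 + c{\left(195,58 \right)}}{-70 + 14936} = \frac{15186 + \left(-32 + 58\right)}{-70 + 14936} = \frac{15186 + 26}{14866} = 15212 \cdot \frac{1}{14866} = \frac{7606}{7433}$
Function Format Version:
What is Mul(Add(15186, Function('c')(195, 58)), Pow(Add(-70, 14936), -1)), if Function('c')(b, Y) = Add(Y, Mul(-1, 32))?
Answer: Rational(7606, 7433) ≈ 1.0233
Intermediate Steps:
Function('c')(b, Y) = Add(-32, Y) (Function('c')(b, Y) = Add(Y, -32) = Add(-32, Y))
Mul(Add(15186, Function('c')(195, 58)), Pow(Add(-70, 14936), -1)) = Mul(Add(15186, Add(-32, 58)), Pow(Add(-70, 14936), -1)) = Mul(Add(15186, 26), Pow(14866, -1)) = Mul(15212, Rational(1, 14866)) = Rational(7606, 7433)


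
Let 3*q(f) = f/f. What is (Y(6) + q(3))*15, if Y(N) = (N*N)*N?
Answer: 3245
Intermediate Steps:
Y(N) = N³ (Y(N) = N²*N = N³)
q(f) = ⅓ (q(f) = (f/f)/3 = (⅓)*1 = ⅓)
(Y(6) + q(3))*15 = (6³ + ⅓)*15 = (216 + ⅓)*15 = (649/3)*15 = 3245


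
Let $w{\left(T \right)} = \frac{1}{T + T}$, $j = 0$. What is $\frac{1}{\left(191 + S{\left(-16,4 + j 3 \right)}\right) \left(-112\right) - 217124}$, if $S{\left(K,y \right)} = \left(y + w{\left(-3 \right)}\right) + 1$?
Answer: $- \frac{3}{717172} \approx -4.1831 \cdot 10^{-6}$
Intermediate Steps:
$w{\left(T \right)} = \frac{1}{2 T}$
$S{\left(K,y \right)} = \frac{5}{6} + y$ ($S{\left(K,y \right)} = \left(y + \frac{1}{2 \left(-3\right)}\right) + 1 = \left(y + \frac{1}{2} \left(- \frac{1}{3}\right)\right) + 1 = \left(y - \frac{1}{6}\right) + 1 = \left(- \frac{1}{6} + y\right) + 1 = \frac{5}{6} + y$)
$\frac{1}{\left(191 + S{\left(-16,4 + j 3 \right)}\right) \left(-112\right) - 217124} = \frac{1}{\left(191 + \left(\frac{5}{6} + \left(4 + 0 \cdot 3\right)\right)\right) \left(-112\right) - 217124} = \frac{1}{\left(191 + \left(\frac{5}{6} + \left(4 + 0\right)\right)\right) \left(-112\right) - 217124} = \frac{1}{\left(191 + \left(\frac{5}{6} + 4\right)\right) \left(-112\right) - 217124} = \frac{1}{\left(191 + \frac{29}{6}\right) \left(-112\right) - 217124} = \frac{1}{\frac{1175}{6} \left(-112\right) - 217124} = \frac{1}{- \frac{65800}{3} - 217124} = \frac{1}{- \frac{717172}{3}} = - \frac{3}{717172}$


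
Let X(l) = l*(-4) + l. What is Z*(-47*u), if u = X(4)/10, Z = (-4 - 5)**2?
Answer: 22842/5 ≈ 4568.4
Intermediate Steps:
X(l) = -3*l (X(l) = -4*l + l = -3*l)
Z = 81 (Z = (-9)**2 = 81)
u = -6/5 (u = -3*4/10 = -12*1/10 = -6/5 ≈ -1.2000)
Z*(-47*u) = 81*(-47*(-6/5)) = 81*(282/5) = 22842/5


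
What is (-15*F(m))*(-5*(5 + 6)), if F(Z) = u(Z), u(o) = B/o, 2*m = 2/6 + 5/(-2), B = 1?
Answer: -9900/13 ≈ -761.54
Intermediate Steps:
m = -13/12 (m = (2/6 + 5/(-2))/2 = (2*(⅙) + 5*(-½))/2 = (⅓ - 5/2)/2 = (½)*(-13/6) = -13/12 ≈ -1.0833)
u(o) = 1/o
F(Z) = 1/Z
(-15*F(m))*(-5*(5 + 6)) = (-15/(-13/12))*(-5*(5 + 6)) = (-15*(-12/13))*(-5*11) = (180/13)*(-55) = -9900/13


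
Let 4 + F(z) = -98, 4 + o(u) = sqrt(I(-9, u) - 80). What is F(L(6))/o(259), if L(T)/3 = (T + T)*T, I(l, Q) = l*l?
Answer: 34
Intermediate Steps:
I(l, Q) = l**2
L(T) = 6*T**2 (L(T) = 3*((T + T)*T) = 3*((2*T)*T) = 3*(2*T**2) = 6*T**2)
o(u) = -3 (o(u) = -4 + sqrt((-9)**2 - 80) = -4 + sqrt(81 - 80) = -4 + sqrt(1) = -4 + 1 = -3)
F(z) = -102 (F(z) = -4 - 98 = -102)
F(L(6))/o(259) = -102/(-3) = -102*(-1/3) = 34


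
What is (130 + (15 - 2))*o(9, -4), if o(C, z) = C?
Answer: 1287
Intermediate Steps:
(130 + (15 - 2))*o(9, -4) = (130 + (15 - 2))*9 = (130 + 13)*9 = 143*9 = 1287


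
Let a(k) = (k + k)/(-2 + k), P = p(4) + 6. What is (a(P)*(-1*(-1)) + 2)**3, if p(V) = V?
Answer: 729/8 ≈ 91.125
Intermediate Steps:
P = 10 (P = 4 + 6 = 10)
a(k) = 2*k/(-2 + k) (a(k) = (2*k)/(-2 + k) = 2*k/(-2 + k))
(a(P)*(-1*(-1)) + 2)**3 = ((2*10/(-2 + 10))*(-1*(-1)) + 2)**3 = ((2*10/8)*1 + 2)**3 = ((2*10*(1/8))*1 + 2)**3 = ((5/2)*1 + 2)**3 = (5/2 + 2)**3 = (9/2)**3 = 729/8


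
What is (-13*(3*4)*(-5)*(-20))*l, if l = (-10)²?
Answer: -1560000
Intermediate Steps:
l = 100
(-13*(3*4)*(-5)*(-20))*l = -13*(3*4)*(-5)*(-20)*100 = -13*12*(-5)*(-20)*100 = -(-780)*(-20)*100 = -13*1200*100 = -15600*100 = -1560000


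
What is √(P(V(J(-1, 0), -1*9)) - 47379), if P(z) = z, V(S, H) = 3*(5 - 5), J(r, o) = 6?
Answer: I*√47379 ≈ 217.67*I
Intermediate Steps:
V(S, H) = 0 (V(S, H) = 3*0 = 0)
√(P(V(J(-1, 0), -1*9)) - 47379) = √(0 - 47379) = √(-47379) = I*√47379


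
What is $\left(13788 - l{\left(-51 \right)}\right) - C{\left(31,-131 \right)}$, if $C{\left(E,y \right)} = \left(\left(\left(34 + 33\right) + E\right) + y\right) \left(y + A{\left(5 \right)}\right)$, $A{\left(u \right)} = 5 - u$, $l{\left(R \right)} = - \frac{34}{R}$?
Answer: $\frac{28393}{3} \approx 9464.3$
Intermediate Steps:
$C{\left(E,y \right)} = y \left(67 + E + y\right)$ ($C{\left(E,y \right)} = \left(\left(\left(34 + 33\right) + E\right) + y\right) \left(y + \left(5 - 5\right)\right) = \left(\left(67 + E\right) + y\right) \left(y + \left(5 - 5\right)\right) = \left(67 + E + y\right) \left(y + 0\right) = \left(67 + E + y\right) y = y \left(67 + E + y\right)$)
$\left(13788 - l{\left(-51 \right)}\right) - C{\left(31,-131 \right)} = \left(13788 - - \frac{34}{-51}\right) - - 131 \left(67 + 31 - 131\right) = \left(13788 - \left(-34\right) \left(- \frac{1}{51}\right)\right) - \left(-131\right) \left(-33\right) = \left(13788 - \frac{2}{3}\right) - 4323 = \frac{41362}{3} - 4323 = \frac{28393}{3}$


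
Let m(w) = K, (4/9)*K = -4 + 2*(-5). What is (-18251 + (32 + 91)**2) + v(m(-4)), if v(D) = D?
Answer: -6307/2 ≈ -3153.5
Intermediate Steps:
K = -63/2 (K = 9*(-4 + 2*(-5))/4 = 9*(-4 - 10)/4 = (9/4)*(-14) = -63/2 ≈ -31.500)
m(w) = -63/2
(-18251 + (32 + 91)**2) + v(m(-4)) = (-18251 + (32 + 91)**2) - 63/2 = (-18251 + 123**2) - 63/2 = (-18251 + 15129) - 63/2 = -3122 - 63/2 = -6307/2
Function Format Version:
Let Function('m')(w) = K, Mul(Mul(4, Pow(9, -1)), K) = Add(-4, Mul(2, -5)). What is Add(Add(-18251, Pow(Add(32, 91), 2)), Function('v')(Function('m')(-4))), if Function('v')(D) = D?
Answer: Rational(-6307, 2) ≈ -3153.5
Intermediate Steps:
K = Rational(-63, 2) (K = Mul(Rational(9, 4), Add(-4, Mul(2, -5))) = Mul(Rational(9, 4), Add(-4, -10)) = Mul(Rational(9, 4), -14) = Rational(-63, 2) ≈ -31.500)
Function('m')(w) = Rational(-63, 2)
Add(Add(-18251, Pow(Add(32, 91), 2)), Function('v')(Function('m')(-4))) = Add(Add(-18251, Pow(Add(32, 91), 2)), Rational(-63, 2)) = Add(Add(-18251, Pow(123, 2)), Rational(-63, 2)) = Add(Add(-18251, 15129), Rational(-63, 2)) = Add(-3122, Rational(-63, 2)) = Rational(-6307, 2)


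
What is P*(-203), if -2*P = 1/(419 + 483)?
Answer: 203/1804 ≈ 0.11253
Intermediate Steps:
P = -1/1804 (P = -1/(2*(419 + 483)) = -1/2/902 = -1/2*1/902 = -1/1804 ≈ -0.00055432)
P*(-203) = -1/1804*(-203) = 203/1804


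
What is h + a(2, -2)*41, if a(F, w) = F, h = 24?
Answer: 106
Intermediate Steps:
h + a(2, -2)*41 = 24 + 2*41 = 24 + 82 = 106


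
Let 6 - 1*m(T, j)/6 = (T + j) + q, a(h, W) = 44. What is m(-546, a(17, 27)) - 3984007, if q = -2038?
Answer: -3968731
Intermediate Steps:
m(T, j) = 12264 - 6*T - 6*j (m(T, j) = 36 - 6*((T + j) - 2038) = 36 - 6*(-2038 + T + j) = 36 + (12228 - 6*T - 6*j) = 12264 - 6*T - 6*j)
m(-546, a(17, 27)) - 3984007 = (12264 - 6*(-546) - 6*44) - 3984007 = (12264 + 3276 - 264) - 3984007 = 15276 - 3984007 = -3968731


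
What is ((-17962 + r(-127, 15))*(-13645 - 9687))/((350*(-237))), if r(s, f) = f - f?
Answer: -29934956/5925 ≈ -5052.3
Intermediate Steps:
r(s, f) = 0
((-17962 + r(-127, 15))*(-13645 - 9687))/((350*(-237))) = ((-17962 + 0)*(-13645 - 9687))/((350*(-237))) = -17962*(-23332)/(-82950) = 419089384*(-1/82950) = -29934956/5925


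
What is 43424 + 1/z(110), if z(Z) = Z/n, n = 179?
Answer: 4776819/110 ≈ 43426.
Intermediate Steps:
z(Z) = Z/179
43424 + 1/z(110) = 43424 + 1/((1/179)*110) = 43424 + 1/(110/179) = 43424 + 179/110 = 4776819/110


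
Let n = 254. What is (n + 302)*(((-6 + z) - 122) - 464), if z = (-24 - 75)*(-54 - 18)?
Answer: 3634016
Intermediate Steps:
z = 7128 (z = -99*(-72) = 7128)
(n + 302)*(((-6 + z) - 122) - 464) = (254 + 302)*(((-6 + 7128) - 122) - 464) = 556*((7122 - 122) - 464) = 556*(7000 - 464) = 556*6536 = 3634016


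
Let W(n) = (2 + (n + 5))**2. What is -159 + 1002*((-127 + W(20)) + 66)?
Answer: 669177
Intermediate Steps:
W(n) = (7 + n)**2 (W(n) = (2 + (5 + n))**2 = (7 + n)**2)
-159 + 1002*((-127 + W(20)) + 66) = -159 + 1002*((-127 + (7 + 20)**2) + 66) = -159 + 1002*((-127 + 27**2) + 66) = -159 + 1002*((-127 + 729) + 66) = -159 + 1002*(602 + 66) = -159 + 1002*668 = -159 + 669336 = 669177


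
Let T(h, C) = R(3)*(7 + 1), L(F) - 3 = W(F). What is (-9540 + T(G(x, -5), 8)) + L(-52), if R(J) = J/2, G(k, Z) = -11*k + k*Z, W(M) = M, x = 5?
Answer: -9577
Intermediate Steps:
L(F) = 3 + F
G(k, Z) = -11*k + Z*k
R(J) = J/2 (R(J) = J*(1/2) = J/2)
T(h, C) = 12 (T(h, C) = ((1/2)*3)*(7 + 1) = (3/2)*8 = 12)
(-9540 + T(G(x, -5), 8)) + L(-52) = (-9540 + 12) + (3 - 52) = -9528 - 49 = -9577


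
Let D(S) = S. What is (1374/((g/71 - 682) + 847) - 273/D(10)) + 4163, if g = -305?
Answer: 47285891/11410 ≈ 4144.3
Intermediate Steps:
(1374/((g/71 - 682) + 847) - 273/D(10)) + 4163 = (1374/((-305/71 - 682) + 847) - 273/10) + 4163 = (1374/(-48727/71 + 847) - 273/10) + 4163 = (1374/(11410/71) - 273/10) + 4163 = (1374*(71/11410) - 273/10) + 4163 = (48777/5705 - 273/10) + 4163 = -213939/11410 + 4163 = 47285891/11410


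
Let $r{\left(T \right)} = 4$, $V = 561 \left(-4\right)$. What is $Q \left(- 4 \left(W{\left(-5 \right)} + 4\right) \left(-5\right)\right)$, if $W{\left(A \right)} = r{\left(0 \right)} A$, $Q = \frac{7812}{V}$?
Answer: $\frac{208320}{187} \approx 1114.0$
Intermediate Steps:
$V = -2244$
$Q = - \frac{651}{187}$ ($Q = \frac{7812}{-2244} = 7812 \left(- \frac{1}{2244}\right) = - \frac{651}{187} \approx -3.4813$)
$W{\left(A \right)} = 4 A$
$Q \left(- 4 \left(W{\left(-5 \right)} + 4\right) \left(-5\right)\right) = - \frac{651 \left(- 4 \left(4 \left(-5\right) + 4\right) \left(-5\right)\right)}{187} = - \frac{651 \left(- 4 \left(-20 + 4\right) \left(-5\right)\right)}{187} = - \frac{651 \left(- 4 \left(\left(-16\right) \left(-5\right)\right)\right)}{187} = - \frac{651 \left(\left(-4\right) 80\right)}{187} = \left(- \frac{651}{187}\right) \left(-320\right) = \frac{208320}{187}$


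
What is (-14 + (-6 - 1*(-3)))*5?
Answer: -85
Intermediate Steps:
(-14 + (-6 - 1*(-3)))*5 = (-14 + (-6 + 3))*5 = (-14 - 3)*5 = -17*5 = -85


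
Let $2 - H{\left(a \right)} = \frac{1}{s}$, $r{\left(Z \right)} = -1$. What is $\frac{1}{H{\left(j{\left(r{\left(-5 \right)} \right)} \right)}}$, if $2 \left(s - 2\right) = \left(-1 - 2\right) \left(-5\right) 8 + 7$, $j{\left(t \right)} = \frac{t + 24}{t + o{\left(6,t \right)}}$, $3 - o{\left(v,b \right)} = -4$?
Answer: $\frac{131}{260} \approx 0.50385$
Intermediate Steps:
$o{\left(v,b \right)} = 7$ ($o{\left(v,b \right)} = 3 - -4 = 3 + 4 = 7$)
$j{\left(t \right)} = \frac{24 + t}{7 + t}$ ($j{\left(t \right)} = \frac{t + 24}{t + 7} = \frac{24 + t}{7 + t}$)
$s = \frac{131}{2}$ ($s = 2 + \frac{\left(-1 - 2\right) \left(-5\right) 8 + 7}{2} = 2 + \frac{\left(-3\right) \left(-5\right) 8 + 7}{2} = 2 + \frac{15 \cdot 8 + 7}{2} = 2 + \frac{120 + 7}{2} = 2 + \frac{1}{2} \cdot 127 = 2 + \frac{127}{2} = \frac{131}{2} \approx 65.5$)
$H{\left(a \right)} = \frac{260}{131}$ ($H{\left(a \right)} = 2 - \frac{1}{\frac{131}{2}} = 2 - \frac{2}{131} = \frac{260}{131}$)
$\frac{1}{H{\left(j{\left(r{\left(-5 \right)} \right)} \right)}} = \frac{1}{\frac{260}{131}} = \frac{131}{260}$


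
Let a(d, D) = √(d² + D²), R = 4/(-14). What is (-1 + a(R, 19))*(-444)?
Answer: 444 - 444*√17693/7 ≈ -7993.0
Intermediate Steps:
R = -2/7 (R = 4*(-1/14) = -2/7 ≈ -0.28571)
a(d, D) = √(D² + d²)
(-1 + a(R, 19))*(-444) = (-1 + √(19² + (-2/7)²))*(-444) = (-1 + √(361 + 4/49))*(-444) = (-1 + √(17693/49))*(-444) = (-1 + √17693/7)*(-444) = 444 - 444*√17693/7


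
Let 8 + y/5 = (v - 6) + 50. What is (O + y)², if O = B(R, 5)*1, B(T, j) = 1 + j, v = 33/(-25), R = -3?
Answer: 804609/25 ≈ 32184.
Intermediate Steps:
v = -33/25 (v = 33*(-1/25) = -33/25 ≈ -1.3200)
y = 867/5 (y = -40 + 5*((-33/25 - 6) + 50) = -40 + 5*(-183/25 + 50) = -40 + 5*(1067/25) = -40 + 1067/5 = 867/5 ≈ 173.40)
O = 6 (O = (1 + 5)*1 = 6*1 = 6)
(O + y)² = (6 + 867/5)² = (897/5)² = 804609/25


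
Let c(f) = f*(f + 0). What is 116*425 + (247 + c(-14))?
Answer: 49743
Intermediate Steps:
c(f) = f**2 (c(f) = f*f = f**2)
116*425 + (247 + c(-14)) = 116*425 + (247 + (-14)**2) = 49300 + (247 + 196) = 49300 + 443 = 49743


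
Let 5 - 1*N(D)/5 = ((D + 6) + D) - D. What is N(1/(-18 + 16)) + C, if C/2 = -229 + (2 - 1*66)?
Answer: -1177/2 ≈ -588.50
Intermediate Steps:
C = -586 (C = 2*(-229 + (2 - 1*66)) = 2*(-229 + (2 - 66)) = 2*(-229 - 64) = 2*(-293) = -586)
N(D) = -5 - 5*D (N(D) = 25 - 5*(((D + 6) + D) - D) = 25 - 5*(((6 + D) + D) - D) = 25 - 5*((6 + 2*D) - D) = 25 - 5*(6 + D) = 25 + (-30 - 5*D) = -5 - 5*D)
N(1/(-18 + 16)) + C = (-5 - 5/(-18 + 16)) - 586 = (-5 - 5/(-2)) - 586 = (-5 - 5*(-½)) - 586 = (-5 + 5/2) - 586 = -5/2 - 586 = -1177/2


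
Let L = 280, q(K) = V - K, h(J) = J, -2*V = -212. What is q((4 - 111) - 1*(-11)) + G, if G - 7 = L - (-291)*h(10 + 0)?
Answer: 3399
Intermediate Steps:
V = 106 (V = -1/2*(-212) = 106)
q(K) = 106 - K
G = 3197 (G = 7 + (280 - (-291)*(10 + 0)) = 7 + (280 - (-291)*10) = 7 + (280 - 291*(-10)) = 7 + (280 + 2910) = 7 + 3190 = 3197)
q((4 - 111) - 1*(-11)) + G = (106 - ((4 - 111) - 1*(-11))) + 3197 = (106 - (-107 + 11)) + 3197 = (106 - 1*(-96)) + 3197 = (106 + 96) + 3197 = 202 + 3197 = 3399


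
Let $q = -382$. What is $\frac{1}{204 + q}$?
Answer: $- \frac{1}{178} \approx -0.005618$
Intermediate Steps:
$\frac{1}{204 + q} = \frac{1}{204 - 382} = \frac{1}{-178} = - \frac{1}{178}$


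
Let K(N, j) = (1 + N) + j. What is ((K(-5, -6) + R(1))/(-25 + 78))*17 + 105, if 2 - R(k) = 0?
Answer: 5429/53 ≈ 102.43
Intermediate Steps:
R(k) = 2 (R(k) = 2 - 1*0 = 2 + 0 = 2)
K(N, j) = 1 + N + j
((K(-5, -6) + R(1))/(-25 + 78))*17 + 105 = (((1 - 5 - 6) + 2)/(-25 + 78))*17 + 105 = ((-10 + 2)/53)*17 + 105 = -8*1/53*17 + 105 = -8/53*17 + 105 = -136/53 + 105 = 5429/53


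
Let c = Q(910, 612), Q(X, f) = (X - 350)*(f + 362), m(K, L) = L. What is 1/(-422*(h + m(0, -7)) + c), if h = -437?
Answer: 1/732808 ≈ 1.3646e-6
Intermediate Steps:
Q(X, f) = (-350 + X)*(362 + f)
c = 545440 (c = -126700 - 350*612 + 362*910 + 910*612 = -126700 - 214200 + 329420 + 556920 = 545440)
1/(-422*(h + m(0, -7)) + c) = 1/(-422*(-437 - 7) + 545440) = 1/(-422*(-444) + 545440) = 1/(187368 + 545440) = 1/732808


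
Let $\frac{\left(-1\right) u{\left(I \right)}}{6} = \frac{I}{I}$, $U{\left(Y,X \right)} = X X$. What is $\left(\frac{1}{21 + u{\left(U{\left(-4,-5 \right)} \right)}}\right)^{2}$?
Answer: $\frac{1}{225} \approx 0.0044444$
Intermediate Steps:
$U{\left(Y,X \right)} = X^{2}$
$u{\left(I \right)} = -6$ ($u{\left(I \right)} = - 6 \frac{I}{I} = \left(-6\right) 1 = -6$)
$\left(\frac{1}{21 + u{\left(U{\left(-4,-5 \right)} \right)}}\right)^{2} = \left(\frac{1}{21 - 6}\right)^{2} = \left(\frac{1}{15}\right)^{2} = \frac{1}{225}$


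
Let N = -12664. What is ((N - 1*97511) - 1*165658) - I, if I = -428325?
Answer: 152492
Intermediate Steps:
((N - 1*97511) - 1*165658) - I = ((-12664 - 1*97511) - 1*165658) - 1*(-428325) = ((-12664 - 97511) - 165658) + 428325 = (-110175 - 165658) + 428325 = -275833 + 428325 = 152492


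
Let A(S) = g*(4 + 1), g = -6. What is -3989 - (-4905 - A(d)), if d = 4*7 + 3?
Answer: 886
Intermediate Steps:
d = 31 (d = 28 + 3 = 31)
A(S) = -30 (A(S) = -6*(4 + 1) = -6*5 = -30)
-3989 - (-4905 - A(d)) = -3989 - (-4905 - 1*(-30)) = -3989 - (-4905 + 30) = -3989 - 1*(-4875) = -3989 + 4875 = 886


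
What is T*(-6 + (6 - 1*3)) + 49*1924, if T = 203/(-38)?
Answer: 3583097/38 ≈ 94292.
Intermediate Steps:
T = -203/38 (T = -1/38*203 = -203/38 ≈ -5.3421)
T*(-6 + (6 - 1*3)) + 49*1924 = -203*(-6 + (6 - 1*3))/38 + 49*1924 = -203*(-6 + (6 - 3))/38 + 94276 = -203*(-6 + 3)/38 + 94276 = -203/38*(-3) + 94276 = 609/38 + 94276 = 3583097/38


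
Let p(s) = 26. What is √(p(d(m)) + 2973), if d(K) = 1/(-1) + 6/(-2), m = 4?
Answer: √2999 ≈ 54.763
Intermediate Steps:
d(K) = -4 (d(K) = 1*(-1) + 6*(-½) = -1 - 3 = -4)
√(p(d(m)) + 2973) = √(26 + 2973) = √2999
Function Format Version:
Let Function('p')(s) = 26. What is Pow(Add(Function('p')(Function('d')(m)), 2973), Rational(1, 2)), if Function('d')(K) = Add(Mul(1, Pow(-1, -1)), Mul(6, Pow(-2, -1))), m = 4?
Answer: Pow(2999, Rational(1, 2)) ≈ 54.763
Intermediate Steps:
Function('d')(K) = -4 (Function('d')(K) = Add(Mul(1, -1), Mul(6, Rational(-1, 2))) = Add(-1, -3) = -4)
Pow(Add(Function('p')(Function('d')(m)), 2973), Rational(1, 2)) = Pow(Add(26, 2973), Rational(1, 2)) = Pow(2999, Rational(1, 2))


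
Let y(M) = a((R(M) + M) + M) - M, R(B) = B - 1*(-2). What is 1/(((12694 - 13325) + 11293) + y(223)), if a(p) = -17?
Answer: 1/10422 ≈ 9.5951e-5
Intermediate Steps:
R(B) = 2 + B (R(B) = B + 2 = 2 + B)
y(M) = -17 - M
1/(((12694 - 13325) + 11293) + y(223)) = 1/(((12694 - 13325) + 11293) + (-17 - 1*223)) = 1/((-631 + 11293) + (-17 - 223)) = 1/(10662 - 240) = 1/10422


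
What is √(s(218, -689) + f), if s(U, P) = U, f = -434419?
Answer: I*√434201 ≈ 658.94*I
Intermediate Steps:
√(s(218, -689) + f) = √(218 - 434419) = √(-434201) = I*√434201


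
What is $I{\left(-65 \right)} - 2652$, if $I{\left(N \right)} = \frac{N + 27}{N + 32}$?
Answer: $- \frac{87478}{33} \approx -2650.8$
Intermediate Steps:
$I{\left(N \right)} = \frac{27 + N}{32 + N}$
$I{\left(-65 \right)} - 2652 = \frac{27 - 65}{32 - 65} - 2652 = \frac{1}{-33} \left(-38\right) - 2652 = \left(- \frac{1}{33}\right) \left(-38\right) - 2652 = \frac{38}{33} - 2652 = - \frac{87478}{33}$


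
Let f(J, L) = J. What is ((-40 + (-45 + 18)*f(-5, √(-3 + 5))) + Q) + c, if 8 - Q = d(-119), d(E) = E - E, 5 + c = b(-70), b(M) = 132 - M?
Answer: 300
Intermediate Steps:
c = 197 (c = -5 + (132 - 1*(-70)) = -5 + (132 + 70) = -5 + 202 = 197)
d(E) = 0
Q = 8 (Q = 8 - 1*0 = 8 + 0 = 8)
((-40 + (-45 + 18)*f(-5, √(-3 + 5))) + Q) + c = ((-40 + (-45 + 18)*(-5)) + 8) + 197 = ((-40 - 27*(-5)) + 8) + 197 = ((-40 + 135) + 8) + 197 = (95 + 8) + 197 = 103 + 197 = 300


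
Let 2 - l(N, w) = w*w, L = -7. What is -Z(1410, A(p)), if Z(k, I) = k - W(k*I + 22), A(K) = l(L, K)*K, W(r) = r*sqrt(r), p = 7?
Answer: -1410 - 927736*I*sqrt(115967) ≈ -1410.0 - 3.1593e+8*I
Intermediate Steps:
W(r) = r**(3/2)
l(N, w) = 2 - w**2 (l(N, w) = 2 - w*w = 2 - w**2)
A(K) = K*(2 - K**2) (A(K) = (2 - K**2)*K = K*(2 - K**2))
Z(k, I) = k - (22 + I*k)**(3/2) (Z(k, I) = k - (k*I + 22)**(3/2) = k - (I*k + 22)**(3/2) = k - (22 + I*k)**(3/2))
-Z(1410, A(p)) = -(1410 - (22 + (7*(2 - 1*7**2))*1410)**(3/2)) = -(1410 - (22 + (7*(2 - 1*49))*1410)**(3/2)) = -(1410 - (22 + (7*(2 - 49))*1410)**(3/2)) = -(1410 - (22 + (7*(-47))*1410)**(3/2)) = -(1410 - (22 - 329*1410)**(3/2)) = -(1410 - (22 - 463890)**(3/2)) = -(1410 - (-463868)**(3/2)) = -(1410 - (-927736)*I*sqrt(115967)) = -(1410 + 927736*I*sqrt(115967)) = -1410 - 927736*I*sqrt(115967)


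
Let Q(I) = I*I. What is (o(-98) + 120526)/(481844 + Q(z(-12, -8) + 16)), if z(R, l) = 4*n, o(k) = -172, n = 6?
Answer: 1543/6198 ≈ 0.24895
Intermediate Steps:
z(R, l) = 24 (z(R, l) = 4*6 = 24)
Q(I) = I**2
(o(-98) + 120526)/(481844 + Q(z(-12, -8) + 16)) = (-172 + 120526)/(481844 + (24 + 16)**2) = 120354/(481844 + 40**2) = 120354/(481844 + 1600) = 120354/483444 = 120354*(1/483444) = 1543/6198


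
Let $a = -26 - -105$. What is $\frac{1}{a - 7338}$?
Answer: $- \frac{1}{7259} \approx -0.00013776$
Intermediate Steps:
$a = 79$ ($a = -26 + 105 = 79$)
$\frac{1}{a - 7338} = \frac{1}{79 - 7338} = \frac{1}{-7259} = - \frac{1}{7259}$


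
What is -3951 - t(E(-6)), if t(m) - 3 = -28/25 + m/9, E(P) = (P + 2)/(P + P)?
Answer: -2668219/675 ≈ -3952.9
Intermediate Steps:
E(P) = (2 + P)/(2*P) (E(P) = (2 + P)/((2*P)) = (2 + P)*(1/(2*P)) = (2 + P)/(2*P))
t(m) = 47/25 + m/9 (t(m) = 3 + (-28/25 + m/9) = 47/25 + m/9)
-3951 - t(E(-6)) = -3951 - (47/25 + ((1/2)*(2 - 6)/(-6))/9) = -3951 - (47/25 + ((1/2)*(-1/6)*(-4))/9) = -3951 - (47/25 + (1/9)*(1/3)) = -3951 - (47/25 + 1/27) = -3951 - 1*1294/675 = -3951 - 1294/675 = -2668219/675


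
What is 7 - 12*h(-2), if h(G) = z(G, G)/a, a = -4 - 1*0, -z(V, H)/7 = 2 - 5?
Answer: 70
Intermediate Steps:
z(V, H) = 21 (z(V, H) = -7*(2 - 5) = -7*(-3) = 21)
a = -4 (a = -4 + 0 = -4)
h(G) = -21/4 (h(G) = 21/(-4) = 21*(-¼) = -21/4)
7 - 12*h(-2) = 7 - 12*(-21/4) = 7 + 63 = 70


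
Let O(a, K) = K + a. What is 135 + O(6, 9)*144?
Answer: 2295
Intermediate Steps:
135 + O(6, 9)*144 = 135 + (9 + 6)*144 = 135 + 15*144 = 135 + 2160 = 2295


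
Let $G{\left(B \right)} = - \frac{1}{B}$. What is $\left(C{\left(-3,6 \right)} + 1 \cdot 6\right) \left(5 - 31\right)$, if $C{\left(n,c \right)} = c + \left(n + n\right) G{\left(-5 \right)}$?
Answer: $- \frac{1404}{5} \approx -280.8$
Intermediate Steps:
$C{\left(n,c \right)} = c + \frac{2 n}{5}$ ($C{\left(n,c \right)} = c + \left(n + n\right) \left(- \frac{1}{-5}\right) = c + 2 n \left(\left(-1\right) \left(- \frac{1}{5}\right)\right) = c + 2 n \frac{1}{5} = c + \frac{2 n}{5}$)
$\left(C{\left(-3,6 \right)} + 1 \cdot 6\right) \left(5 - 31\right) = \left(\left(6 + \frac{2}{5} \left(-3\right)\right) + 1 \cdot 6\right) \left(5 - 31\right) = \left(\left(6 - \frac{6}{5}\right) + 6\right) \left(-26\right) = \left(\frac{24}{5} + 6\right) \left(-26\right) = \frac{54}{5} \left(-26\right) = - \frac{1404}{5}$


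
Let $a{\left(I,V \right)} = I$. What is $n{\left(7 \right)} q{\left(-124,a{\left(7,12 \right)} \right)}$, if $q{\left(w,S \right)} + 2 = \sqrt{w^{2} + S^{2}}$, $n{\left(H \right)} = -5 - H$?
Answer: $24 - 60 \sqrt{617} \approx -1466.4$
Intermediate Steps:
$q{\left(w,S \right)} = -2 + \sqrt{S^{2} + w^{2}}$ ($q{\left(w,S \right)} = -2 + \sqrt{w^{2} + S^{2}} = -2 + \sqrt{S^{2} + w^{2}}$)
$n{\left(7 \right)} q{\left(-124,a{\left(7,12 \right)} \right)} = \left(-5 - 7\right) \left(-2 + \sqrt{7^{2} + \left(-124\right)^{2}}\right) = \left(-5 - 7\right) \left(-2 + \sqrt{49 + 15376}\right) = - 12 \left(-2 + \sqrt{15425}\right) = - 12 \left(-2 + 5 \sqrt{617}\right) = 24 - 60 \sqrt{617}$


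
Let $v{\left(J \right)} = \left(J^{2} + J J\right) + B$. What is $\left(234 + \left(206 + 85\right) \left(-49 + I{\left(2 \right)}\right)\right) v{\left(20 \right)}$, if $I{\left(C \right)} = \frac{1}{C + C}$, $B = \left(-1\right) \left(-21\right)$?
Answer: $- \frac{45819189}{4} \approx -1.1455 \cdot 10^{7}$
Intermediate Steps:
$B = 21$
$I{\left(C \right)} = \frac{1}{2 C}$
$v{\left(J \right)} = 21 + 2 J^{2}$ ($v{\left(J \right)} = \left(J^{2} + J J\right) + 21 = \left(J^{2} + J^{2}\right) + 21 = 2 J^{2} + 21 = 21 + 2 J^{2}$)
$\left(234 + \left(206 + 85\right) \left(-49 + I{\left(2 \right)}\right)\right) v{\left(20 \right)} = \left(234 + \left(206 + 85\right) \left(-49 + \frac{1}{2 \cdot 2}\right)\right) \left(21 + 2 \cdot 20^{2}\right) = \left(234 + 291 \left(-49 + \frac{1}{2} \cdot \frac{1}{2}\right)\right) \left(21 + 2 \cdot 400\right) = \left(234 + 291 \left(-49 + \frac{1}{4}\right)\right) \left(21 + 800\right) = \left(234 + 291 \left(- \frac{195}{4}\right)\right) 821 = \left(234 - \frac{56745}{4}\right) 821 = \left(- \frac{55809}{4}\right) 821 = - \frac{45819189}{4}$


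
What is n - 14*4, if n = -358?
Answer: -414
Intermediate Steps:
n - 14*4 = -358 - 14*4 = -358 - 56 = -414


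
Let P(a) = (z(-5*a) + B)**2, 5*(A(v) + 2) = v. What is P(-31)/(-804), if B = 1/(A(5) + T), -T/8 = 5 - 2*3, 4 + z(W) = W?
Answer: -279841/9849 ≈ -28.413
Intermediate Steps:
z(W) = -4 + W
A(v) = -2 + v/5
T = 8 (T = -8*(5 - 2*3) = -8*(5 - 6) = -8*(-1) = 8)
B = 1/7 (B = 1/((-2 + (1/5)*5) + 8) = 1/((-2 + 1) + 8) = 1/(-1 + 8) = 1/7 ≈ 0.14286)
P(a) = (-27/7 - 5*a)**2 (P(a) = ((-4 - 5*a) + 1/7)**2 = (-27/7 - 5*a)**2)
P(-31)/(-804) = ((27 + 35*(-31))**2/49)/(-804) = ((27 - 1085)**2/49)*(-1/804) = ((1/49)*(-1058)**2)*(-1/804) = ((1/49)*1119364)*(-1/804) = (1119364/49)*(-1/804) = -279841/9849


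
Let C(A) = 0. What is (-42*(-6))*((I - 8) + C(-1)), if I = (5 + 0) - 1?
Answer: -1008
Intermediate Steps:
I = 4 (I = 5 - 1 = 4)
(-42*(-6))*((I - 8) + C(-1)) = (-42*(-6))*((4 - 8) + 0) = 252*(-4 + 0) = 252*(-4) = -1008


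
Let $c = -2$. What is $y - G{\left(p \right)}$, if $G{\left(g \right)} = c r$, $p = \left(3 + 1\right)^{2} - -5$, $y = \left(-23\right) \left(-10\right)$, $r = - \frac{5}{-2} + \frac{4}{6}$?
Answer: $\frac{709}{3} \approx 236.33$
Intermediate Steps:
$r = \frac{19}{6}$ ($r = \left(-5\right) \left(- \frac{1}{2}\right) + 4 \cdot \frac{1}{6} = \frac{5}{2} + \frac{2}{3} = \frac{19}{6} \approx 3.1667$)
$y = 230$
$p = 21$ ($p = 4^{2} + 5 = 16 + 5 = 21$)
$G{\left(g \right)} = - \frac{19}{3}$ ($G{\left(g \right)} = \left(-2\right) \frac{19}{6} = - \frac{19}{3}$)
$y - G{\left(p \right)} = 230 - - \frac{19}{3} = 230 + \frac{19}{3} = \frac{709}{3}$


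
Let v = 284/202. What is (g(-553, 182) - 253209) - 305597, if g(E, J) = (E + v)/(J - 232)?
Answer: -2821914589/5050 ≈ -5.5880e+5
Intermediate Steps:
v = 142/101 (v = 284*(1/202) = 142/101 ≈ 1.4059)
g(E, J) = (142/101 + E)/(-232 + J) (g(E, J) = (E + 142/101)/(J - 232) = (142/101 + E)/(-232 + J))
(g(-553, 182) - 253209) - 305597 = ((142/101 - 553)/(-232 + 182) - 253209) - 305597 = (-55711/101/(-50) - 253209) - 305597 = (-1/50*(-55711/101) - 253209) - 305597 = (55711/5050 - 253209) - 305597 = -1278649739/5050 - 305597 = -2821914589/5050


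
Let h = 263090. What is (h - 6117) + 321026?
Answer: 577999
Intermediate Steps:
(h - 6117) + 321026 = (263090 - 6117) + 321026 = 256973 + 321026 = 577999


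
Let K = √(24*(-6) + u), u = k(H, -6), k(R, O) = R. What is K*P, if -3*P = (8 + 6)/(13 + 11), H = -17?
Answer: -7*I*√161/36 ≈ -2.4672*I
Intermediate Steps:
u = -17
P = -7/36 (P = -(8 + 6)/(3*(13 + 11)) = -14/(3*24) = -⅓*7/12 = -7/36 ≈ -0.19444)
K = I*√161 (K = √(24*(-6) - 17) = √(-144 - 17) = √(-161) = I*√161 ≈ 12.689*I)
K*P = (I*√161)*(-7/36) = -7*I*√161/36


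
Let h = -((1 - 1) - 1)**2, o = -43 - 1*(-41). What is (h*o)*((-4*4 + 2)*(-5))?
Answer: 140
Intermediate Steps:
o = -2 (o = -43 + 41 = -2)
h = -1 (h = -(0 - 1)**2 = -1*(-1)**2 = -1*1 = -1)
(h*o)*((-4*4 + 2)*(-5)) = (-1*(-2))*((-4*4 + 2)*(-5)) = 2*((-16 + 2)*(-5)) = 2*(-14*(-5)) = 2*70 = 140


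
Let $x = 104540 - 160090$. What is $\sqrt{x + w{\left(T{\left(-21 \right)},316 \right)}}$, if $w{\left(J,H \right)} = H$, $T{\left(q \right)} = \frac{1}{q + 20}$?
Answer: $i \sqrt{55234} \approx 235.02 i$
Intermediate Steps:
$T{\left(q \right)} = \frac{1}{20 + q}$
$x = -55550$
$\sqrt{x + w{\left(T{\left(-21 \right)},316 \right)}} = \sqrt{-55550 + 316} = \sqrt{-55234} = i \sqrt{55234}$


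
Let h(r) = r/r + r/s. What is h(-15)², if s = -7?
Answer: 484/49 ≈ 9.8775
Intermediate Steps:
h(r) = 1 - r/7 (h(r) = r/r + r/(-7) = 1 + r*(-⅐) = 1 - r/7)
h(-15)² = (1 - ⅐*(-15))² = (1 + 15/7)² = (22/7)² = 484/49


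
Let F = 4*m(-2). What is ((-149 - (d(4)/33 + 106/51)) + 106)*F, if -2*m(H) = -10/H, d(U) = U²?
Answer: 255610/561 ≈ 455.63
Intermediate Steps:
m(H) = 5/H (m(H) = -(-5)/H = 5/H)
F = -10 (F = 4*(5/(-2)) = 4*(5*(-½)) = 4*(-5/2) = -10)
((-149 - (d(4)/33 + 106/51)) + 106)*F = ((-149 - (4²/33 + 106/51)) + 106)*(-10) = ((-149 - (16*(1/33) + 106*(1/51))) + 106)*(-10) = ((-149 - (16/33 + 106/51)) + 106)*(-10) = ((-149 - 1*1438/561) + 106)*(-10) = ((-149 - 1438/561) + 106)*(-10) = (-85027/561 + 106)*(-10) = -25561/561*(-10) = 255610/561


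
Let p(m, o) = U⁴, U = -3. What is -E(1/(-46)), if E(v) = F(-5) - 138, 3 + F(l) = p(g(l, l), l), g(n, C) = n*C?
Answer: 60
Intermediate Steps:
g(n, C) = C*n
p(m, o) = 81 (p(m, o) = (-3)⁴ = 81)
F(l) = 78 (F(l) = -3 + 81 = 78)
E(v) = -60 (E(v) = 78 - 138 = -60)
-E(1/(-46)) = -1*(-60) = 60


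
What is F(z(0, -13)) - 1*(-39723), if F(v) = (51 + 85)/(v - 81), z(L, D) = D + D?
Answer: 4250225/107 ≈ 39722.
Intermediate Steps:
z(L, D) = 2*D
F(v) = 136/(-81 + v)
F(z(0, -13)) - 1*(-39723) = 136/(-81 + 2*(-13)) - 1*(-39723) = 136/(-81 - 26) + 39723 = 136/(-107) + 39723 = 136*(-1/107) + 39723 = -136/107 + 39723 = 4250225/107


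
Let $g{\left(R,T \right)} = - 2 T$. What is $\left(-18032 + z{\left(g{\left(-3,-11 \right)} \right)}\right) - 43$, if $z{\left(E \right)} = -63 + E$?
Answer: $-18116$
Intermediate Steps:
$\left(-18032 + z{\left(g{\left(-3,-11 \right)} \right)}\right) - 43 = \left(-18032 - 41\right) - 43 = -18073 - 43 = -18116$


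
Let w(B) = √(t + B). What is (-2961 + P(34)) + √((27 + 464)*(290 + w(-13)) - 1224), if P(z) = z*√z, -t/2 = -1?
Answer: -2961 + √(141166 + 491*I*√11) + 34*√34 ≈ -2387.0 + 2.1671*I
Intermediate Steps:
t = 2 (t = -2*(-1) = 2)
P(z) = z^(3/2)
w(B) = √(2 + B)
(-2961 + P(34)) + √((27 + 464)*(290 + w(-13)) - 1224) = (-2961 + 34^(3/2)) + √((27 + 464)*(290 + √(2 - 13)) - 1224) = (-2961 + 34*√34) + √(491*(290 + √(-11)) - 1224) = (-2961 + 34*√34) + √(491*(290 + I*√11) - 1224) = (-2961 + 34*√34) + √((142390 + 491*I*√11) - 1224) = (-2961 + 34*√34) + √(141166 + 491*I*√11) = -2961 + √(141166 + 491*I*√11) + 34*√34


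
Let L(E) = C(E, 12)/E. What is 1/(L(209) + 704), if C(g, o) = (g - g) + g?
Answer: 1/705 ≈ 0.0014184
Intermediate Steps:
C(g, o) = g (C(g, o) = 0 + g = g)
L(E) = 1 (L(E) = E/E = 1)
1/(L(209) + 704) = 1/(1 + 704) = 1/705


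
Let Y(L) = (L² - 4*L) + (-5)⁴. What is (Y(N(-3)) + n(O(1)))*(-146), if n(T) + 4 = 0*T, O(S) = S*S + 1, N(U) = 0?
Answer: -90666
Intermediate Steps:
O(S) = 1 + S² (O(S) = S² + 1 = 1 + S²)
Y(L) = 625 + L² - 4*L (Y(L) = (L² - 4*L) + 625 = 625 + L² - 4*L)
n(T) = -4 (n(T) = -4 + 0*T = -4 + 0 = -4)
(Y(N(-3)) + n(O(1)))*(-146) = ((625 + 0² - 4*0) - 4)*(-146) = ((625 + 0 + 0) - 4)*(-146) = (625 - 4)*(-146) = 621*(-146) = -90666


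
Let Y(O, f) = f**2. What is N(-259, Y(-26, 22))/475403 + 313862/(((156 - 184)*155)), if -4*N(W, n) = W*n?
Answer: -74537462563/1031624510 ≈ -72.253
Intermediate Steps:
N(W, n) = -W*n/4
N(-259, Y(-26, 22))/475403 + 313862/(((156 - 184)*155)) = -1/4*(-259)*22**2/475403 + 313862/(((156 - 184)*155)) = -1/4*(-259)*484*(1/475403) + 313862/((-28*155)) = 31339*(1/475403) + 313862/(-4340) = 31339/475403 + 313862*(-1/4340) = 31339/475403 - 156931/2170 = -74537462563/1031624510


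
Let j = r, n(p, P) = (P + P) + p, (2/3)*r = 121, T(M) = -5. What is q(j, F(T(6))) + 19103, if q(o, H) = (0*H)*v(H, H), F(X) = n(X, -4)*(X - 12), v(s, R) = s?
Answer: 19103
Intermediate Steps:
r = 363/2 (r = (3/2)*121 = 363/2 ≈ 181.50)
n(p, P) = p + 2*P (n(p, P) = 2*P + p = p + 2*P)
j = 363/2 ≈ 181.50
F(X) = (-12 + X)*(-8 + X) (F(X) = (X + 2*(-4))*(X - 12) = (X - 8)*(-12 + X) = (-8 + X)*(-12 + X) = (-12 + X)*(-8 + X))
q(o, H) = 0 (q(o, H) = (0*H)*H = 0*H = 0)
q(j, F(T(6))) + 19103 = 0 + 19103 = 19103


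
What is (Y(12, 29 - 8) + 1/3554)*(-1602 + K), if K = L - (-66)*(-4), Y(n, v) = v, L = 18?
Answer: -68962740/1777 ≈ -38809.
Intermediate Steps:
K = -246 (K = 18 - (-66)*(-4) = 18 - 6*44 = 18 - 264 = -246)
(Y(12, 29 - 8) + 1/3554)*(-1602 + K) = ((29 - 8) + 1/3554)*(-1602 - 246) = (21 + 1/3554)*(-1848) = (74635/3554)*(-1848) = -68962740/1777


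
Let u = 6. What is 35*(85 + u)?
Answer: 3185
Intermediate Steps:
35*(85 + u) = 35*(85 + 6) = 35*91 = 3185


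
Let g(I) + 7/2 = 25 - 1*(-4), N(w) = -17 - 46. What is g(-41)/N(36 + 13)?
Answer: -17/42 ≈ -0.40476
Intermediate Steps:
N(w) = -63
g(I) = 51/2 (g(I) = -7/2 + (25 - 1*(-4)) = -7/2 + (25 + 4) = -7/2 + 29 = 51/2)
g(-41)/N(36 + 13) = (51/2)/(-63) = (51/2)*(-1/63) = -17/42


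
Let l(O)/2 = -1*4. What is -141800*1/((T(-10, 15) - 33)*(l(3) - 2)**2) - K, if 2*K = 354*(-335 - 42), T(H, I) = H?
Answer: 2870765/43 ≈ 66762.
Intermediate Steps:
l(O) = -8 (l(O) = 2*(-1*4) = 2*(-4) = -8)
K = -66729 (K = (354*(-335 - 42))/2 = (354*(-377))/2 = (1/2)*(-133458) = -66729)
-141800*1/((T(-10, 15) - 33)*(l(3) - 2)**2) - K = -141800*1/((-10 - 33)*(-8 - 2)**2) - 1*(-66729) = -141800/((-10)**2*(-43)) + 66729 = -141800/(100*(-43)) + 66729 = -141800/(-4300) + 66729 = -141800*(-1/4300) + 66729 = 1418/43 + 66729 = 2870765/43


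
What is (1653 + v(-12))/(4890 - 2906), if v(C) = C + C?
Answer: 1629/1984 ≈ 0.82107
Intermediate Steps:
v(C) = 2*C
(1653 + v(-12))/(4890 - 2906) = (1653 + 2*(-12))/(4890 - 2906) = (1653 - 24)/1984 = 1629*(1/1984) = 1629/1984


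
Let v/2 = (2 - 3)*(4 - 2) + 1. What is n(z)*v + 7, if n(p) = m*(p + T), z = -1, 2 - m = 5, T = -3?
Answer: -17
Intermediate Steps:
m = -3 (m = 2 - 1*5 = 2 - 5 = -3)
n(p) = 9 - 3*p (n(p) = -3*(p - 3) = -3*(-3 + p) = 9 - 3*p)
v = -2 (v = 2*((2 - 3)*(4 - 2) + 1) = 2*(-1*2 + 1) = 2*(-2 + 1) = 2*(-1) = -2)
n(z)*v + 7 = (9 - 3*(-1))*(-2) + 7 = (9 + 3)*(-2) + 7 = 12*(-2) + 7 = -24 + 7 = -17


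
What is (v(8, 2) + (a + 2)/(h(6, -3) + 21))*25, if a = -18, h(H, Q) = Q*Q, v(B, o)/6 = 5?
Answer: 2210/3 ≈ 736.67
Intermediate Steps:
v(B, o) = 30 (v(B, o) = 6*5 = 30)
h(H, Q) = Q²
(v(8, 2) + (a + 2)/(h(6, -3) + 21))*25 = (30 + (-18 + 2)/((-3)² + 21))*25 = (30 - 16/(9 + 21))*25 = (30 - 16/30)*25 = (30 - 16*1/30)*25 = (30 - 8/15)*25 = (442/15)*25 = 2210/3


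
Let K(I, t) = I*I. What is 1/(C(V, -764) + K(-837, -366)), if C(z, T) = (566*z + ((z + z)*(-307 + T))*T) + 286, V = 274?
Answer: 1/449253651 ≈ 2.2259e-9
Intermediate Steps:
K(I, t) = I²
C(z, T) = 286 + 566*z + 2*T*z*(-307 + T) (C(z, T) = (566*z + ((2*z)*(-307 + T))*T) + 286 = (566*z + (2*z*(-307 + T))*T) + 286 = (566*z + 2*T*z*(-307 + T)) + 286 = 286 + 566*z + 2*T*z*(-307 + T))
1/(C(V, -764) + K(-837, -366)) = 1/((286 + 566*274 - 614*(-764)*274 + 2*274*(-764)²) + (-837)²) = 1/((286 + 155084 + 128532304 + 2*274*583696) + 700569) = 1/((286 + 155084 + 128532304 + 319865408) + 700569) = 1/(448553082 + 700569) = 1/449253651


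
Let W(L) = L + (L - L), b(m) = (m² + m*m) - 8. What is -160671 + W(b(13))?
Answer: -160341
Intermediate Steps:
b(m) = -8 + 2*m² (b(m) = (m² + m²) - 8 = 2*m² - 8 = -8 + 2*m²)
W(L) = L (W(L) = L + 0 = L)
-160671 + W(b(13)) = -160671 + (-8 + 2*13²) = -160671 + (-8 + 2*169) = -160671 + (-8 + 338) = -160671 + 330 = -160341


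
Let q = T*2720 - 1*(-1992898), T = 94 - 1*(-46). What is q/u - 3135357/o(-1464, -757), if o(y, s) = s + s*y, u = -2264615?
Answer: -9729225664273/2508040730965 ≈ -3.8792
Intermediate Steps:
T = 140 (T = 94 + 46 = 140)
q = 2373698 (q = 140*2720 - 1*(-1992898) = 380800 + 1992898 = 2373698)
q/u - 3135357/o(-1464, -757) = 2373698/(-2264615) - 3135357*(-1/(757*(1 - 1464))) = 2373698*(-1/2264615) - 3135357/((-757*(-1463))) = -2373698/2264615 - 3135357/1107491 = -9729225664273/2508040730965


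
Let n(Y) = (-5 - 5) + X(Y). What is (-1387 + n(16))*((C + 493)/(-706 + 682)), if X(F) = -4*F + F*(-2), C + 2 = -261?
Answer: 171695/12 ≈ 14308.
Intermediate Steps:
C = -263 (C = -2 - 261 = -263)
X(F) = -6*F (X(F) = -4*F - 2*F = -6*F)
n(Y) = -10 - 6*Y (n(Y) = (-5 - 5) - 6*Y = -10 - 6*Y)
(-1387 + n(16))*((C + 493)/(-706 + 682)) = (-1387 + (-10 - 6*16))*((-263 + 493)/(-706 + 682)) = (-1387 + (-10 - 96))*(230/(-24)) = (-1387 - 106)*(230*(-1/24)) = -1493*(-115/12) = 171695/12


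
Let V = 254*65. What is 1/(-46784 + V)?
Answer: -1/30274 ≈ -3.3032e-5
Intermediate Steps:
V = 16510
1/(-46784 + V) = 1/(-46784 + 16510) = 1/(-30274) = -1/30274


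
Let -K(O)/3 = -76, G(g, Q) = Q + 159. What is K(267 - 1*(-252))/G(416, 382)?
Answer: 228/541 ≈ 0.42144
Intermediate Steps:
G(g, Q) = 159 + Q
K(O) = 228 (K(O) = -3*(-76) = 228)
K(267 - 1*(-252))/G(416, 382) = 228/(159 + 382) = 228/541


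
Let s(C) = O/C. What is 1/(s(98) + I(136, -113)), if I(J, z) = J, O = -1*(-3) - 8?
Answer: 98/13323 ≈ 0.0073557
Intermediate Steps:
O = -5 (O = 3 - 8 = -5)
s(C) = -5/C
1/(s(98) + I(136, -113)) = 1/(-5/98 + 136) = 1/(13323/98) = 98/13323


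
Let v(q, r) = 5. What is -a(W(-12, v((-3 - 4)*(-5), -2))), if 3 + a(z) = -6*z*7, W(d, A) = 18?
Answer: 759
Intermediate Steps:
a(z) = -3 - 42*z (a(z) = -3 - 6*z*7 = -3 - 42*z)
-a(W(-12, v((-3 - 4)*(-5), -2))) = -(-3 - 42*18) = -(-3 - 756) = -1*(-759) = 759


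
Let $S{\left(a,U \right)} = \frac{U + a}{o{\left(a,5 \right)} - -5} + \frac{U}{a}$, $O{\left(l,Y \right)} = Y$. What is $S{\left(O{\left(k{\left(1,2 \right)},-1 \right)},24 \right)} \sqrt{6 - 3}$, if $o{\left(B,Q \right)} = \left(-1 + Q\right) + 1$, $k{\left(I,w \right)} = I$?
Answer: $- \frac{217 \sqrt{3}}{10} \approx -37.586$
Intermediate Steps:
$o{\left(B,Q \right)} = Q$
$S{\left(a,U \right)} = \frac{U}{10} + \frac{a}{10} + \frac{U}{a}$ ($S{\left(a,U \right)} = \frac{U + a}{5 - -5} + \frac{U}{a} = \frac{U + a}{5 + 5} + \frac{U}{a} = \frac{U + a}{10} + \frac{U}{a} = \left(U + a\right) \frac{1}{10} + \frac{U}{a} = \left(\frac{U}{10} + \frac{a}{10}\right) + \frac{U}{a} = \frac{U}{10} + \frac{a}{10} + \frac{U}{a}$)
$S{\left(O{\left(k{\left(1,2 \right)},-1 \right)},24 \right)} \sqrt{6 - 3} = \left(\frac{1}{10} \cdot 24 + \frac{1}{10} \left(-1\right) + \frac{24}{-1}\right) \sqrt{6 - 3} = \left(\frac{12}{5} - \frac{1}{10} + 24 \left(-1\right)\right) \sqrt{3} = \left(\frac{12}{5} - \frac{1}{10} - 24\right) \sqrt{3} = - \frac{217 \sqrt{3}}{10}$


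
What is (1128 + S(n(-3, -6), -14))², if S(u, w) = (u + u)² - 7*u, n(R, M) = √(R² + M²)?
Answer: 1713069 - 54936*√5 ≈ 1.5902e+6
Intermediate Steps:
n(R, M) = √(M² + R²)
S(u, w) = -7*u + 4*u² (S(u, w) = (2*u)² - 7*u = 4*u² - 7*u = -7*u + 4*u²)
(1128 + S(n(-3, -6), -14))² = (1128 + √((-6)² + (-3)²)*(-7 + 4*√((-6)² + (-3)²)))² = (1128 + √(36 + 9)*(-7 + 4*√(36 + 9)))² = (1128 + √45*(-7 + 4*√45))² = (1128 + (3*√5)*(-7 + 4*(3*√5)))² = (1128 + (3*√5)*(-7 + 12*√5))² = (1128 + 3*√5*(-7 + 12*√5))²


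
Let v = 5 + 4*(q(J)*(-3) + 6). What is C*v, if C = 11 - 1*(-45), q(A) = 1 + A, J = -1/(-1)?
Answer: 280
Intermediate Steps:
J = 1 (J = -1*(-1) = 1)
v = 5 (v = 5 + 4*((1 + 1)*(-3) + 6) = 5 + 4*(2*(-3) + 6) = 5 + 4*(-6 + 6) = 5 + 4*0 = 5 + 0 = 5)
C = 56 (C = 11 + 45 = 56)
C*v = 56*5 = 280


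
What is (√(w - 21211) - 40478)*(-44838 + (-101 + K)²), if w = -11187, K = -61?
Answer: 752647932 - 18594*I*√32398 ≈ 7.5265e+8 - 3.3468e+6*I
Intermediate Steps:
(√(w - 21211) - 40478)*(-44838 + (-101 + K)²) = (√(-11187 - 21211) - 40478)*(-44838 + (-101 - 61)²) = (√(-32398) - 40478)*(-44838 + (-162)²) = (I*√32398 - 40478)*(-44838 + 26244) = (-40478 + I*√32398)*(-18594) = 752647932 - 18594*I*√32398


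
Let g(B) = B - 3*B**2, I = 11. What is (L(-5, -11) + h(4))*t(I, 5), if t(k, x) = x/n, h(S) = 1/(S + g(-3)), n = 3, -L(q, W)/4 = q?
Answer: 865/26 ≈ 33.269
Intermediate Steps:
L(q, W) = -4*q
h(S) = 1/(-30 + S) (h(S) = 1/(S - 3*(1 - 3*(-3))) = 1/(S - 3*(1 + 9)) = 1/(S - 3*10) = 1/(S - 30) = 1/(-30 + S))
t(k, x) = x/3
(L(-5, -11) + h(4))*t(I, 5) = (-4*(-5) + 1/(-30 + 4))*((1/3)*5) = (20 + 1/(-26))*(5/3) = (20 - 1/26)*(5/3) = (519/26)*(5/3) = 865/26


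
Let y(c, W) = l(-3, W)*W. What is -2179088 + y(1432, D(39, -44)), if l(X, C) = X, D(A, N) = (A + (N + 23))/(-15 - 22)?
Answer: -80626202/37 ≈ -2.1791e+6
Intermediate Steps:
D(A, N) = -23/37 - A/37 - N/37 (D(A, N) = (A + (23 + N))/(-37) = (23 + A + N)*(-1/37) = -23/37 - A/37 - N/37)
y(c, W) = -3*W
-2179088 + y(1432, D(39, -44)) = -2179088 - 3*(-23/37 - 1/37*39 - 1/37*(-44)) = -2179088 - 3*(-23/37 - 39/37 + 44/37) = -2179088 - 3*(-18/37) = -2179088 + 54/37 = -80626202/37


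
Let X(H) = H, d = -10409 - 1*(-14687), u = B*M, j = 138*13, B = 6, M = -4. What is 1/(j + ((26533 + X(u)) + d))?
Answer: 1/32581 ≈ 3.0693e-5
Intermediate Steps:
j = 1794
u = -24 (u = 6*(-4) = -24)
d = 4278 (d = -10409 + 14687 = 4278)
1/(j + ((26533 + X(u)) + d)) = 1/(1794 + ((26533 - 24) + 4278)) = 1/(1794 + (26509 + 4278)) = 1/(1794 + 30787) = 1/32581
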